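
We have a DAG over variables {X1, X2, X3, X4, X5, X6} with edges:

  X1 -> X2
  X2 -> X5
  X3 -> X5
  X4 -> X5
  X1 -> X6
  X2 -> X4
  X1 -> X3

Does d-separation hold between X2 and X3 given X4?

No — X2 and X3 are not d-separated given {X4}.

There are 3 undirected paths between X2 and X3; checking each against the conditioning set {X4}:
Path 1: X2 → X5 ← X3
  X5 is a collider here and neither X5 nor any of its descendants is conditioned on, so the collider stays closed — the path is blocked at X5.
Path 2: X2 → X4 → X5 ← X3
  X4 is a chain here and X4 is conditioned on, so the path is blocked at X4.
Path 3: X2 ← X1 → X3
  X1 is a fork and X1 is not conditioned on — no node blocks this path, so it is active.
Since the path X2 ← X1 → X3 is active, X2 and X3 are not d-separated given {X4}.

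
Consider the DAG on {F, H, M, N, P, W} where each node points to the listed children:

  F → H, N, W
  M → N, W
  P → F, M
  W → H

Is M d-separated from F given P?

Yes — M and F are d-separated given {P}.

4 paths connect M and F; each must be blocked for d-separation to hold:
Path 1: M → W ← F
  W is a collider here and neither W nor any of its descendants is conditioned on, so the collider stays closed — the path is blocked at W.
Path 2: M → W → H ← F
  H is a collider here and neither H nor any of its descendants is conditioned on, so the collider stays closed — the path is blocked at H.
Path 3: M → N ← F
  N is a collider here and neither N nor any of its descendants is conditioned on, so the collider stays closed — the path is blocked at N.
Path 4: M ← P → F
  P is a fork here and P is conditioned on, so the path is blocked at P.
Every path is blocked, so M and F are d-separated given {P}.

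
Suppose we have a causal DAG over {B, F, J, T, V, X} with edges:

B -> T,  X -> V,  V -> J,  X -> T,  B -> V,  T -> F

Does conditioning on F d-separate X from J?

Enumerating the 2 paths from X to J and testing each for blocking by {F}:
Path 1: X → T ← B → V → J
  T is a collider and its descendant F is conditioned on, which opens it; B is a fork and B is not conditioned on; V is a chain and V is not conditioned on — no node blocks this path, so it is active.
Path 2: X → V → J
  V is a chain and V is not conditioned on — no node blocks this path, so it is active.
Because an active path exists, X and J are not d-separated.

No — X and J are not d-separated given {F}.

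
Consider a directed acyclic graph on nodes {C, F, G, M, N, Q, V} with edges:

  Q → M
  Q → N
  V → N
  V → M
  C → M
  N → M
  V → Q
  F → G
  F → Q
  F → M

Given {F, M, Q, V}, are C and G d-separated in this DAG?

Yes

There are 6 undirected paths between C and G; checking each against the conditioning set {F, M, Q, V}:
  1. C → M ← Q ← F → G — M:collider[open]; Q:chain[blocks]; F:fork[blocks] ⇒ blocked
  2. C → M ← N ← Q ← F → G — M:collider[open]; N:chain[open]; Q:chain[blocks]; F:fork[blocks] ⇒ blocked
  3. C → M ← N ← V → Q ← F → G — M:collider[open]; N:chain[open]; V:fork[blocks]; Q:collider[open]; F:fork[blocks] ⇒ blocked
  4. C → M ← F → G — M:collider[open]; F:fork[blocks] ⇒ blocked
  5. C → M ← V → Q ← F → G — M:collider[open]; V:fork[blocks]; Q:collider[open]; F:fork[blocks] ⇒ blocked
  6. C → M ← V → N ← Q ← F → G — M:collider[open]; V:fork[blocks]; N:collider[open]; Q:chain[blocks]; F:fork[blocks] ⇒ blocked
Every path is blocked, so C and G are d-separated given {F, M, Q, V}.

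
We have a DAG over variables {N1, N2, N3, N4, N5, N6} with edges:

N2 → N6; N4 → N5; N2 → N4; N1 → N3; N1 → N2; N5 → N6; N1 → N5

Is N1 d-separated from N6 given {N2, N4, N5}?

Enumerating the 4 paths from N1 to N6 and testing each for blocking by {N2, N4, N5}:
  1. N1 → N5 ← N4 ← N2 → N6 — N5:collider[open]; N4:chain[blocks]; N2:fork[blocks] ⇒ blocked
  2. N1 → N5 → N6 — N5:chain[blocks] ⇒ blocked
  3. N1 → N2 → N4 → N5 → N6 — N2:chain[blocks]; N4:chain[blocks]; N5:chain[blocks] ⇒ blocked
  4. N1 → N2 → N6 — N2:chain[blocks] ⇒ blocked
All paths are blocked; N1 ⊥ N6 | {N2, N4, N5} holds.

Yes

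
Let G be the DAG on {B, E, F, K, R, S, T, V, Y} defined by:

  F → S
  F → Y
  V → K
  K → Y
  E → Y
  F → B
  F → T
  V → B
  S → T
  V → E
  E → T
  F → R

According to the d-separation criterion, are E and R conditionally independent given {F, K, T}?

6 paths connect E and R; each must be blocked for d-separation to hold:
  1. E → T ← S ← F → R — T:collider[open]; S:chain[open]; F:fork[blocks] ⇒ blocked
  2. E → T ← F → R — T:collider[open]; F:fork[blocks] ⇒ blocked
  3. E ← V → B ← F → R — V:fork[open]; B:collider[blocks]; F:fork[blocks] ⇒ blocked
  4. E ← V → K → Y ← F → R — V:fork[open]; K:chain[blocks]; Y:collider[blocks]; F:fork[blocks] ⇒ blocked
  5. E → Y ← K ← V → B ← F → R — Y:collider[blocks]; K:chain[blocks]; V:fork[open]; B:collider[blocks]; F:fork[blocks] ⇒ blocked
  6. E → Y ← F → R — Y:collider[blocks]; F:fork[blocks] ⇒ blocked
All paths are blocked; E ⊥ R | {F, K, T} holds.

Yes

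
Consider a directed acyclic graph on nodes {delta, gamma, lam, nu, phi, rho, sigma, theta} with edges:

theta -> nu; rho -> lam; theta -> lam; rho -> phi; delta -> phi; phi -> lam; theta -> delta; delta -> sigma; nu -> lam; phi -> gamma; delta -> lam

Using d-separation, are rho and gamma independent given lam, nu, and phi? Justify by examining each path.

5 paths connect rho and gamma; each must be blocked for d-separation to hold:
Path 1: rho → phi → gamma
  phi is a chain here and phi is conditioned on, so the path is blocked at phi.
Path 2: rho → lam ← delta → phi → gamma
  phi is a chain here and phi is conditioned on, so the path is blocked at phi.
Path 3: rho → lam ← nu ← theta → delta → phi → gamma
  nu is a chain here and nu is conditioned on, so the path is blocked at nu.
Path 4: rho → lam ← phi → gamma
  phi is a fork here and phi is conditioned on, so the path is blocked at phi.
Path 5: rho → lam ← theta → delta → phi → gamma
  phi is a chain here and phi is conditioned on, so the path is blocked at phi.
Since every path is blocked, d-separation holds.

Yes — rho and gamma are d-separated given {lam, nu, phi}.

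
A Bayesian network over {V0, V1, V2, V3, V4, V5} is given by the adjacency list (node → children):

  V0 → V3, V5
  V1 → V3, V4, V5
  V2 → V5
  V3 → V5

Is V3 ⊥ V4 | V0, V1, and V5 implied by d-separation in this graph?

We examine all 3 paths between V3 and V4:
  1. V3 ← V1 → V4 — V1:fork[blocks] ⇒ blocked
  2. V3 ← V0 → V5 ← V1 → V4 — V0:fork[blocks]; V5:collider[open]; V1:fork[blocks] ⇒ blocked
  3. V3 → V5 ← V1 → V4 — V5:collider[open]; V1:fork[blocks] ⇒ blocked
Every path is blocked, so V3 and V4 are d-separated given {V0, V1, V5}.

Yes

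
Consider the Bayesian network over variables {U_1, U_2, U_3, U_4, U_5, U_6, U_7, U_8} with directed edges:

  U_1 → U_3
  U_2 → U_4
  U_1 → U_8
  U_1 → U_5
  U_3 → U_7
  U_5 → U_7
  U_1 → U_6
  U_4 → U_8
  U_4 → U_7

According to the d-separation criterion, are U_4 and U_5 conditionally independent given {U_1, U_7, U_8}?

We examine all 4 paths between U_4 and U_5:
  1. U_4 → U_7 ← U_3 ← U_1 → U_5 — U_7:collider[open]; U_3:chain[open]; U_1:fork[blocks] ⇒ blocked
  2. U_4 → U_7 ← U_5 — U_7:collider[open] ⇒ active
  3. U_4 → U_8 ← U_1 → U_3 → U_7 ← U_5 — U_8:collider[open]; U_1:fork[blocks]; U_3:chain[open]; U_7:collider[open] ⇒ blocked
  4. U_4 → U_8 ← U_1 → U_5 — U_8:collider[open]; U_1:fork[blocks] ⇒ blocked
At least one path is unblocked, so d-separation fails.

No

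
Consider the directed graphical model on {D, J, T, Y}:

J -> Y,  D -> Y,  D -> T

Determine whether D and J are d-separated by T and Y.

No

The only undirected path from D to J is:
Path 1: D → Y ← J
  Y is a collider and Y is conditioned on, which opens it — no node blocks this path, so it is active.
Since the path D → Y ← J is active, D and J are not d-separated given {T, Y}.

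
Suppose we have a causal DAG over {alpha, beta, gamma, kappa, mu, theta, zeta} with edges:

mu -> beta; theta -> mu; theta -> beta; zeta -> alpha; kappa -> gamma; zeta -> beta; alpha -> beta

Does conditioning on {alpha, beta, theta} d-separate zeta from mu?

No

4 paths connect zeta and mu; each must be blocked for d-separation to hold:
Path 1: zeta → beta ← theta → mu
  theta is a fork here and theta is conditioned on, so the path is blocked at theta.
Path 2: zeta → beta ← mu
  beta is a collider and beta is conditioned on, which opens it — no node blocks this path, so it is active.
Path 3: zeta → alpha → beta ← theta → mu
  alpha is a chain here and alpha is conditioned on, so the path is blocked at alpha.
Path 4: zeta → alpha → beta ← mu
  alpha is a chain here and alpha is conditioned on, so the path is blocked at alpha.
Because an active path exists, zeta and mu are not d-separated.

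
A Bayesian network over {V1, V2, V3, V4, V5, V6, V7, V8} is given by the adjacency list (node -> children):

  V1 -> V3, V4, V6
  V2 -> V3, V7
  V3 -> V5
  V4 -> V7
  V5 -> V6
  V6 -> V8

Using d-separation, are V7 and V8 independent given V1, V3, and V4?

Yes

We examine all 4 paths between V7 and V8:
Path 1: V7 ← V2 → V3 → V5 → V6 → V8
  V3 is a chain here and V3 is conditioned on, so the path is blocked at V3.
Path 2: V7 ← V2 → V3 ← V1 → V6 → V8
  V1 is a fork here and V1 is conditioned on, so the path is blocked at V1.
Path 3: V7 ← V4 ← V1 → V3 → V5 → V6 → V8
  V4 is a chain here and V4 is conditioned on, so the path is blocked at V4.
Path 4: V7 ← V4 ← V1 → V6 → V8
  V4 is a chain here and V4 is conditioned on, so the path is blocked at V4.
Since every path is blocked, d-separation holds.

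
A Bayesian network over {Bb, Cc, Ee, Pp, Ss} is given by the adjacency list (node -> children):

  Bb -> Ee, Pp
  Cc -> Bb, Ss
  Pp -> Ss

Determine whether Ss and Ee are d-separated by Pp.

We examine all 2 paths between Ss and Ee:
Path 1: Ss ← Pp ← Bb → Ee
  Pp is a chain here and Pp is conditioned on, so the path is blocked at Pp.
Path 2: Ss ← Cc → Bb → Ee
  Cc is a fork and Cc is not conditioned on; Bb is a chain and Bb is not conditioned on — no node blocks this path, so it is active.
At least one path is unblocked, so d-separation fails.

No — Ss and Ee are not d-separated given {Pp}.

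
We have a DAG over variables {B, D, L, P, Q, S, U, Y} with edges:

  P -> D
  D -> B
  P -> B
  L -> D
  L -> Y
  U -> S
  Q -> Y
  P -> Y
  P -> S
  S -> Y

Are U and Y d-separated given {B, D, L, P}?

No

There are 4 undirected paths between U and Y; checking each against the conditioning set {B, D, L, P}:
Path 1: U → S → Y
  S is a chain and S is not conditioned on — no node blocks this path, so it is active.
Path 2: U → S ← P → Y
  S is a collider here and neither S nor any of its descendants is conditioned on, so the collider stays closed — the path is blocked at S.
Path 3: U → S ← P → D ← L → Y
  S is a collider here and neither S nor any of its descendants is conditioned on, so the collider stays closed — the path is blocked at S.
Path 4: U → S ← P → B ← D ← L → Y
  S is a collider here and neither S nor any of its descendants is conditioned on, so the collider stays closed — the path is blocked at S.
Since the path U → S → Y is active, U and Y are not d-separated given {B, D, L, P}.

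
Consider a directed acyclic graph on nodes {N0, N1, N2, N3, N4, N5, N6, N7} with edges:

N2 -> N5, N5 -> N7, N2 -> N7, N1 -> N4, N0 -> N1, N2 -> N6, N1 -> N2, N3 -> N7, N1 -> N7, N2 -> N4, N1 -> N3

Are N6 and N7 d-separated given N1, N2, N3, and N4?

Enumerating the 6 paths from N6 to N7 and testing each for blocking by {N1, N2, N3, N4}:
Path 1: N6 ← N2 → N5 → N7
  N2 is a fork here and N2 is conditioned on, so the path is blocked at N2.
Path 2: N6 ← N2 → N4 ← N1 → N7
  N2 is a fork here and N2 is conditioned on, so the path is blocked at N2.
Path 3: N6 ← N2 → N4 ← N1 → N3 → N7
  N2 is a fork here and N2 is conditioned on, so the path is blocked at N2.
Path 4: N6 ← N2 → N7
  N2 is a fork here and N2 is conditioned on, so the path is blocked at N2.
Path 5: N6 ← N2 ← N1 → N7
  N2 is a chain here and N2 is conditioned on, so the path is blocked at N2.
Path 6: N6 ← N2 ← N1 → N3 → N7
  N2 is a chain here and N2 is conditioned on, so the path is blocked at N2.
Every path is blocked, so N6 and N7 are d-separated given {N1, N2, N3, N4}.

Yes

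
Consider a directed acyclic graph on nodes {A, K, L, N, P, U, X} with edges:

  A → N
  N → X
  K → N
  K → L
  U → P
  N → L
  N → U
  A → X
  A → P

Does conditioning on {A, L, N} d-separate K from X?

There are 6 undirected paths between K and X; checking each against the conditioning set {A, L, N}:
Path 1: K → N → U → P ← A → X
  N is a chain here and N is conditioned on, so the path is blocked at N.
Path 2: K → N → X
  N is a chain here and N is conditioned on, so the path is blocked at N.
Path 3: K → N ← A → X
  A is a fork here and A is conditioned on, so the path is blocked at A.
Path 4: K → L ← N → U → P ← A → X
  N is a fork here and N is conditioned on, so the path is blocked at N.
Path 5: K → L ← N → X
  N is a fork here and N is conditioned on, so the path is blocked at N.
Path 6: K → L ← N ← A → X
  N is a chain here and N is conditioned on, so the path is blocked at N.
All paths are blocked; K ⊥ X | {A, L, N} holds.

Yes — K and X are d-separated given {A, L, N}.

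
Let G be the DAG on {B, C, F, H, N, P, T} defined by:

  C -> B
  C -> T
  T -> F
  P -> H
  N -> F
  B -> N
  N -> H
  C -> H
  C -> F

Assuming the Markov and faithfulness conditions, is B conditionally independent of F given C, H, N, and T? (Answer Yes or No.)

We examine all 6 paths between B and F:
Path 1: B ← C → F
  C is a fork here and C is conditioned on, so the path is blocked at C.
Path 2: B ← C → T → F
  C is a fork here and C is conditioned on, so the path is blocked at C.
Path 3: B ← C → H ← N → F
  C is a fork here and C is conditioned on, so the path is blocked at C.
Path 4: B → N → F
  N is a chain here and N is conditioned on, so the path is blocked at N.
Path 5: B → N → H ← C → F
  N is a chain here and N is conditioned on, so the path is blocked at N.
Path 6: B → N → H ← C → T → F
  N is a chain here and N is conditioned on, so the path is blocked at N.
All paths are blocked; B ⊥ F | {C, H, N, T} holds.

Yes — B and F are d-separated given {C, H, N, T}.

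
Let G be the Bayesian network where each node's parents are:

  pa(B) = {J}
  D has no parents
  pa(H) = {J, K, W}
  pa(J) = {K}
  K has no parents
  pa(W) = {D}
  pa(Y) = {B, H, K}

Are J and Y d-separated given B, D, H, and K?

Yes

Enumerating the 5 paths from J to Y and testing each for blocking by {B, D, H, K}:
Path 1: J ← K → Y
  K is a fork here and K is conditioned on, so the path is blocked at K.
Path 2: J ← K → H → Y
  K is a fork here and K is conditioned on, so the path is blocked at K.
Path 3: J → B → Y
  B is a chain here and B is conditioned on, so the path is blocked at B.
Path 4: J → H → Y
  H is a chain here and H is conditioned on, so the path is blocked at H.
Path 5: J → H ← K → Y
  K is a fork here and K is conditioned on, so the path is blocked at K.
All paths are blocked; J ⊥ Y | {B, D, H, K} holds.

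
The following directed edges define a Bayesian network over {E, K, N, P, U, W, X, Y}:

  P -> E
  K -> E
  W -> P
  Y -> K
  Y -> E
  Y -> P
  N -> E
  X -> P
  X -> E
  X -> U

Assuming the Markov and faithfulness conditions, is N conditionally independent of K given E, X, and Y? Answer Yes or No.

No — N and K are not d-separated given {E, X, Y}.

Enumerating the 4 paths from N to K and testing each for blocking by {E, X, Y}:
  1. N → E ← P ← Y → K — E:collider[open]; P:chain[open]; Y:fork[blocks] ⇒ blocked
  2. N → E ← K — E:collider[open] ⇒ active
  3. N → E ← Y → K — E:collider[open]; Y:fork[blocks] ⇒ blocked
  4. N → E ← X → P ← Y → K — E:collider[open]; X:fork[blocks]; P:collider[open]; Y:fork[blocks] ⇒ blocked
Because an active path exists, N and K are not d-separated.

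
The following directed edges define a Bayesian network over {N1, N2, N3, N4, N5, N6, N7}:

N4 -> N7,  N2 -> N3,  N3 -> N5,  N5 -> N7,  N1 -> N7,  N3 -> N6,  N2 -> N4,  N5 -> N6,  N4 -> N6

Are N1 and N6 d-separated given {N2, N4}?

Yes

There are 6 undirected paths between N1 and N6; checking each against the conditioning set {N2, N4}:
Path 1: N1 → N7 ← N5 → N6
  N7 is a collider here and neither N7 nor any of its descendants is conditioned on, so the collider stays closed — the path is blocked at N7.
Path 2: N1 → N7 ← N5 ← N3 → N6
  N7 is a collider here and neither N7 nor any of its descendants is conditioned on, so the collider stays closed — the path is blocked at N7.
Path 3: N1 → N7 ← N5 ← N3 ← N2 → N4 → N6
  N7 is a collider here and neither N7 nor any of its descendants is conditioned on, so the collider stays closed — the path is blocked at N7.
Path 4: N1 → N7 ← N4 → N6
  N7 is a collider here and neither N7 nor any of its descendants is conditioned on, so the collider stays closed — the path is blocked at N7.
Path 5: N1 → N7 ← N4 ← N2 → N3 → N5 → N6
  N7 is a collider here and neither N7 nor any of its descendants is conditioned on, so the collider stays closed — the path is blocked at N7.
Path 6: N1 → N7 ← N4 ← N2 → N3 → N6
  N7 is a collider here and neither N7 nor any of its descendants is conditioned on, so the collider stays closed — the path is blocked at N7.
Every path is blocked, so N1 and N6 are d-separated given {N2, N4}.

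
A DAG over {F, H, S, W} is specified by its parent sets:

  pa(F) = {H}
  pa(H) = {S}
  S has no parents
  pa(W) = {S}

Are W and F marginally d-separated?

No

Only one path connects W and F:
Path 1: W ← S → H → F
  S is a fork and S is not conditioned on; H is a chain and H is not conditioned on — no node blocks this path, so it is active.
Because an active path exists, W and F are not d-separated.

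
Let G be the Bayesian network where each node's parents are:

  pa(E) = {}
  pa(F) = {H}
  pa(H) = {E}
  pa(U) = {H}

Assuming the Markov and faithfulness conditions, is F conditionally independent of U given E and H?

Only one path connects F and U:
Path 1: F ← H → U
  H is a fork here and H is conditioned on, so the path is blocked at H.
Every path is blocked, so F and U are d-separated given {E, H}.

Yes — F and U are d-separated given {E, H}.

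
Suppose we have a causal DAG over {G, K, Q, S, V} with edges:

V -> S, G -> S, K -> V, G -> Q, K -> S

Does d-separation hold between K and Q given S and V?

Enumerating the 2 paths from K to Q and testing each for blocking by {S, V}:
Path 1: K → V → S ← G → Q
  V is a chain here and V is conditioned on, so the path is blocked at V.
Path 2: K → S ← G → Q
  S is a collider and S is conditioned on, which opens it; G is a fork and G is not conditioned on — no node blocks this path, so it is active.
Because an active path exists, K and Q are not d-separated.

No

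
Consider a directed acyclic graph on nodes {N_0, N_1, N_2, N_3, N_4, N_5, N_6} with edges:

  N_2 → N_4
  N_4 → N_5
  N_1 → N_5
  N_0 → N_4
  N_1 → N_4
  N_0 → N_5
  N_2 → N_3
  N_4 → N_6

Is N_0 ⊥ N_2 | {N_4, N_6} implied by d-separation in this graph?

No

There are 3 undirected paths between N_0 and N_2; checking each against the conditioning set {N_4, N_6}:
Path 1: N_0 → N_5 ← N_1 → N_4 ← N_2
  N_5 is a collider here and neither N_5 nor any of its descendants is conditioned on, so the collider stays closed — the path is blocked at N_5.
Path 2: N_0 → N_5 ← N_4 ← N_2
  N_5 is a collider here and neither N_5 nor any of its descendants is conditioned on, so the collider stays closed — the path is blocked at N_5.
Path 3: N_0 → N_4 ← N_2
  N_4 is a collider and N_4 is conditioned on, which opens it — no node blocks this path, so it is active.
Since the path N_0 → N_4 ← N_2 is active, N_0 and N_2 are not d-separated given {N_4, N_6}.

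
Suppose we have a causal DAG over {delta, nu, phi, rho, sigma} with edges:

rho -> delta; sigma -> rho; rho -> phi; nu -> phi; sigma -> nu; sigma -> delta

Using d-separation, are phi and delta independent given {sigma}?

Enumerating the 4 paths from phi to delta and testing each for blocking by {sigma}:
Path 1: phi ← nu ← sigma → delta
  sigma is a fork here and sigma is conditioned on, so the path is blocked at sigma.
Path 2: phi ← nu ← sigma → rho → delta
  sigma is a fork here and sigma is conditioned on, so the path is blocked at sigma.
Path 3: phi ← rho → delta
  rho is a fork and rho is not conditioned on — no node blocks this path, so it is active.
Path 4: phi ← rho ← sigma → delta
  sigma is a fork here and sigma is conditioned on, so the path is blocked at sigma.
Because an active path exists, phi and delta are not d-separated.

No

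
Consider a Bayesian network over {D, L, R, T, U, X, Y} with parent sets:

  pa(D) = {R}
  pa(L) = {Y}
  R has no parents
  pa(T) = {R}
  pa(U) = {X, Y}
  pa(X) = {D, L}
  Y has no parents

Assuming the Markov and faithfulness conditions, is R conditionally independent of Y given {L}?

Enumerating the 2 paths from R to Y and testing each for blocking by {L}:
  1. R → D → X → U ← Y — D:chain[open]; X:chain[open]; U:collider[blocks] ⇒ blocked
  2. R → D → X ← L ← Y — D:chain[open]; X:collider[blocks]; L:chain[blocks] ⇒ blocked
Every path is blocked, so R and Y are d-separated given {L}.

Yes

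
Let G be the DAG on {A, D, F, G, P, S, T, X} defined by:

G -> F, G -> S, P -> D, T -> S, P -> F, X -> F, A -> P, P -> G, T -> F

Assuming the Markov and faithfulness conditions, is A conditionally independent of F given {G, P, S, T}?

Yes

We examine all 3 paths between A and F:
  1. A → P → F — P:chain[blocks] ⇒ blocked
  2. A → P → G → F — P:chain[blocks]; G:chain[blocks] ⇒ blocked
  3. A → P → G → S ← T → F — P:chain[blocks]; G:chain[blocks]; S:collider[open]; T:fork[blocks] ⇒ blocked
Since every path is blocked, d-separation holds.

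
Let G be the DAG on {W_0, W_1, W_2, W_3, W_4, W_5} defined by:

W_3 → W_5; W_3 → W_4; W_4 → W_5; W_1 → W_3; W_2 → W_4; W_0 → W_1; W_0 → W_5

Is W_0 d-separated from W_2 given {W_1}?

Yes

We examine all 4 paths between W_0 and W_2:
Path 1: W_0 → W_5 ← W_4 ← W_2
  W_5 is a collider here and neither W_5 nor any of its descendants is conditioned on, so the collider stays closed — the path is blocked at W_5.
Path 2: W_0 → W_5 ← W_3 → W_4 ← W_2
  W_5 is a collider here and neither W_5 nor any of its descendants is conditioned on, so the collider stays closed — the path is blocked at W_5.
Path 3: W_0 → W_1 → W_3 → W_4 ← W_2
  W_1 is a chain here and W_1 is conditioned on, so the path is blocked at W_1.
Path 4: W_0 → W_1 → W_3 → W_5 ← W_4 ← W_2
  W_1 is a chain here and W_1 is conditioned on, so the path is blocked at W_1.
All paths are blocked; W_0 ⊥ W_2 | {W_1} holds.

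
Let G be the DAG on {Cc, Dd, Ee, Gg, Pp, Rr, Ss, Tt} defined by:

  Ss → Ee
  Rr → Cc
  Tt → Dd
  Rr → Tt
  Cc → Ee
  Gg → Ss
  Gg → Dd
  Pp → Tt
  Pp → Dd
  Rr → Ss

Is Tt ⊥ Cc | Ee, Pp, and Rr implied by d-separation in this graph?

We examine all 6 paths between Tt and Cc:
Path 1: Tt ← Rr → Ss → Ee ← Cc
  Rr is a fork here and Rr is conditioned on, so the path is blocked at Rr.
Path 2: Tt ← Rr → Cc
  Rr is a fork here and Rr is conditioned on, so the path is blocked at Rr.
Path 3: Tt ← Pp → Dd ← Gg → Ss ← Rr → Cc
  Pp is a fork here and Pp is conditioned on, so the path is blocked at Pp.
Path 4: Tt ← Pp → Dd ← Gg → Ss → Ee ← Cc
  Pp is a fork here and Pp is conditioned on, so the path is blocked at Pp.
Path 5: Tt → Dd ← Gg → Ss ← Rr → Cc
  Dd is a collider here and neither Dd nor any of its descendants is conditioned on, so the collider stays closed — the path is blocked at Dd.
Path 6: Tt → Dd ← Gg → Ss → Ee ← Cc
  Dd is a collider here and neither Dd nor any of its descendants is conditioned on, so the collider stays closed — the path is blocked at Dd.
Since every path is blocked, d-separation holds.

Yes — Tt and Cc are d-separated given {Ee, Pp, Rr}.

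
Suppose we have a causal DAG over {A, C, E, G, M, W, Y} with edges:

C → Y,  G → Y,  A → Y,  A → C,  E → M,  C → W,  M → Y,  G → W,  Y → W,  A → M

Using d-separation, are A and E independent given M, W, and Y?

No

Enumerating the 5 paths from A to E and testing each for blocking by {M, W, Y}:
Path 1: A → M ← E
  M is a collider and M is conditioned on, which opens it — no node blocks this path, so it is active.
Path 2: A → Y ← M ← E
  M is a chain here and M is conditioned on, so the path is blocked at M.
Path 3: A → C → Y ← M ← E
  M is a chain here and M is conditioned on, so the path is blocked at M.
Path 4: A → C → W ← G → Y ← M ← E
  M is a chain here and M is conditioned on, so the path is blocked at M.
Path 5: A → C → W ← Y ← M ← E
  Y is a chain here and Y is conditioned on, so the path is blocked at Y.
At least one path is unblocked, so d-separation fails.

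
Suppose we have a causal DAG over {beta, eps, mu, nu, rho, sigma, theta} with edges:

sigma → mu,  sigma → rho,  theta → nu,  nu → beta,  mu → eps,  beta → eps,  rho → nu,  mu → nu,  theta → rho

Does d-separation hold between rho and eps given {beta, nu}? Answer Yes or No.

No — rho and eps are not d-separated given {beta, nu}.

There are 6 undirected paths between rho and eps; checking each against the conditioning set {beta, nu}:
  1. rho ← sigma → mu → eps — sigma:fork[open]; mu:chain[open] ⇒ active
  2. rho ← sigma → mu → nu → beta → eps — sigma:fork[open]; mu:chain[open]; nu:chain[blocks]; beta:chain[blocks] ⇒ blocked
  3. rho ← theta → nu ← mu → eps — theta:fork[open]; nu:collider[open]; mu:fork[open] ⇒ active
  4. rho ← theta → nu → beta → eps — theta:fork[open]; nu:chain[blocks]; beta:chain[blocks] ⇒ blocked
  5. rho → nu ← mu → eps — nu:collider[open]; mu:fork[open] ⇒ active
  6. rho → nu → beta → eps — nu:chain[blocks]; beta:chain[blocks] ⇒ blocked
Since the path rho ← sigma → mu → eps is active, rho and eps are not d-separated given {beta, nu}.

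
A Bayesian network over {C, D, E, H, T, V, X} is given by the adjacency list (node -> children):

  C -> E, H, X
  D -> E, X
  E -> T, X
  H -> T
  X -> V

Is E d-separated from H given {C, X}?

Enumerating the 4 paths from E to H and testing each for blocking by {C, X}:
Path 1: E → T ← H
  T is a collider here and neither T nor any of its descendants is conditioned on, so the collider stays closed — the path is blocked at T.
Path 2: E ← D → X ← C → H
  C is a fork here and C is conditioned on, so the path is blocked at C.
Path 3: E → X ← C → H
  C is a fork here and C is conditioned on, so the path is blocked at C.
Path 4: E ← C → H
  C is a fork here and C is conditioned on, so the path is blocked at C.
All paths are blocked; E ⊥ H | {C, X} holds.

Yes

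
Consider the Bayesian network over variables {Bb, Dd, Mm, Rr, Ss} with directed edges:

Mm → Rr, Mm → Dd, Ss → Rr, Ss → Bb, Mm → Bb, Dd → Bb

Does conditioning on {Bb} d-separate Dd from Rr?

4 paths connect Dd and Rr; each must be blocked for d-separation to hold:
  1. Dd ← Mm → Rr — Mm:fork[open] ⇒ active
  2. Dd ← Mm → Bb ← Ss → Rr — Mm:fork[open]; Bb:collider[open]; Ss:fork[open] ⇒ active
  3. Dd → Bb ← Mm → Rr — Bb:collider[open]; Mm:fork[open] ⇒ active
  4. Dd → Bb ← Ss → Rr — Bb:collider[open]; Ss:fork[open] ⇒ active
At least one path is unblocked, so d-separation fails.

No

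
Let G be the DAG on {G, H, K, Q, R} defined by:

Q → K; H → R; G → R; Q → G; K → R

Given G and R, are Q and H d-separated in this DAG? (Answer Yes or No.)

No

There are 2 undirected paths between Q and H; checking each against the conditioning set {G, R}:
  1. Q → K → R ← H — K:chain[open]; R:collider[open] ⇒ active
  2. Q → G → R ← H — G:chain[blocks]; R:collider[open] ⇒ blocked
Since the path Q → K → R ← H is active, Q and H are not d-separated given {G, R}.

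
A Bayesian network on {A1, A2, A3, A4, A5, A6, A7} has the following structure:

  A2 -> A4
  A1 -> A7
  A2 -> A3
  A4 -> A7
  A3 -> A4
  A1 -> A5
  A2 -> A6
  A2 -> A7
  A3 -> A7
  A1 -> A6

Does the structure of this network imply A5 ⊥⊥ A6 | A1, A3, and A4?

Enumerating the 6 paths from A5 to A6 and testing each for blocking by {A1, A3, A4}:
  1. A5 ← A1 → A7 ← A4 ← A3 ← A2 → A6 — A1:fork[blocks]; A7:collider[blocks]; A4:chain[blocks]; A3:chain[blocks]; A2:fork[open] ⇒ blocked
  2. A5 ← A1 → A7 ← A4 ← A2 → A6 — A1:fork[blocks]; A7:collider[blocks]; A4:chain[blocks]; A2:fork[open] ⇒ blocked
  3. A5 ← A1 → A7 ← A3 → A4 ← A2 → A6 — A1:fork[blocks]; A7:collider[blocks]; A3:fork[blocks]; A4:collider[open]; A2:fork[open] ⇒ blocked
  4. A5 ← A1 → A7 ← A3 ← A2 → A6 — A1:fork[blocks]; A7:collider[blocks]; A3:chain[blocks]; A2:fork[open] ⇒ blocked
  5. A5 ← A1 → A7 ← A2 → A6 — A1:fork[blocks]; A7:collider[blocks]; A2:fork[open] ⇒ blocked
  6. A5 ← A1 → A6 — A1:fork[blocks] ⇒ blocked
All paths are blocked; A5 ⊥ A6 | {A1, A3, A4} holds.

Yes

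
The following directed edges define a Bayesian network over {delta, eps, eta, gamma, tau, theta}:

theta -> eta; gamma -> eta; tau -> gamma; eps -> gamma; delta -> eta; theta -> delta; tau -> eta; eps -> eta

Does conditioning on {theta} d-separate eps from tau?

Yes

4 paths connect eps and tau; each must be blocked for d-separation to hold:
  1. eps → eta ← gamma ← tau — eta:collider[blocks]; gamma:chain[open] ⇒ blocked
  2. eps → eta ← tau — eta:collider[blocks] ⇒ blocked
  3. eps → gamma → eta ← tau — gamma:chain[open]; eta:collider[blocks] ⇒ blocked
  4. eps → gamma ← tau — gamma:collider[blocks] ⇒ blocked
All paths are blocked; eps ⊥ tau | {theta} holds.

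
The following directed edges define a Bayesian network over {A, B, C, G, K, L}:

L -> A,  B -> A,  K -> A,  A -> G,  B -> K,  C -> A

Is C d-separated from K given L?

Yes

There are 2 undirected paths between C and K; checking each against the conditioning set {L}:
  1. C → A ← K — A:collider[blocks] ⇒ blocked
  2. C → A ← B → K — A:collider[blocks]; B:fork[open] ⇒ blocked
All paths are blocked; C ⊥ K | {L} holds.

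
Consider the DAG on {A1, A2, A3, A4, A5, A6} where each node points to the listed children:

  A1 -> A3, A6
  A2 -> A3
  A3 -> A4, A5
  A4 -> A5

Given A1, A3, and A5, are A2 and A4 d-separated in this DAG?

2 paths connect A2 and A4; each must be blocked for d-separation to hold:
Path 1: A2 → A3 → A4
  A3 is a chain here and A3 is conditioned on, so the path is blocked at A3.
Path 2: A2 → A3 → A5 ← A4
  A3 is a chain here and A3 is conditioned on, so the path is blocked at A3.
All paths are blocked; A2 ⊥ A4 | {A1, A3, A5} holds.

Yes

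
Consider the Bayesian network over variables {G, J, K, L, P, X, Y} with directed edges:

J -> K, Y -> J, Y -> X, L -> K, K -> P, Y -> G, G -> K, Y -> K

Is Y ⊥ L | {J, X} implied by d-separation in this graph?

Enumerating the 3 paths from Y to L and testing each for blocking by {J, X}:
  1. Y → G → K ← L — G:chain[open]; K:collider[blocks] ⇒ blocked
  2. Y → K ← L — K:collider[blocks] ⇒ blocked
  3. Y → J → K ← L — J:chain[blocks]; K:collider[blocks] ⇒ blocked
Since every path is blocked, d-separation holds.

Yes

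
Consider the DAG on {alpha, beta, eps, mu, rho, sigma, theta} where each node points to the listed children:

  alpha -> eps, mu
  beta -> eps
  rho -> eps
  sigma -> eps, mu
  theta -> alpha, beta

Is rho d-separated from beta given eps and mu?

We examine all 3 paths between rho and beta:
Path 1: rho → eps ← beta
  eps is a collider and eps is conditioned on, which opens it — no node blocks this path, so it is active.
Path 2: rho → eps ← alpha ← theta → beta
  eps is a collider and eps is conditioned on, which opens it; alpha is a chain and alpha is not conditioned on; theta is a fork and theta is not conditioned on — no node blocks this path, so it is active.
Path 3: rho → eps ← sigma → mu ← alpha ← theta → beta
  eps is a collider and eps is conditioned on, which opens it; sigma is a fork and sigma is not conditioned on; mu is a collider and mu is conditioned on, which opens it; alpha is a chain and alpha is not conditioned on; theta is a fork and theta is not conditioned on — no node blocks this path, so it is active.
At least one path is unblocked, so d-separation fails.

No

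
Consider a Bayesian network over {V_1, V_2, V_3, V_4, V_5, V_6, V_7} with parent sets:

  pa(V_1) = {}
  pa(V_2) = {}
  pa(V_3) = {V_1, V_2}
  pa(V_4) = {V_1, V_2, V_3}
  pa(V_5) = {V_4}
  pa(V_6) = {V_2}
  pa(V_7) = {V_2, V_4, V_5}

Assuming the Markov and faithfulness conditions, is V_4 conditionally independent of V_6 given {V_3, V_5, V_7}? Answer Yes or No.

We examine all 5 paths between V_4 and V_6:
Path 1: V_4 → V_5 → V_7 ← V_2 → V_6
  V_5 is a chain here and V_5 is conditioned on, so the path is blocked at V_5.
Path 2: V_4 ← V_1 → V_3 ← V_2 → V_6
  V_1 is a fork and V_1 is not conditioned on; V_3 is a collider and V_3 is conditioned on, which opens it; V_2 is a fork and V_2 is not conditioned on — no node blocks this path, so it is active.
Path 3: V_4 ← V_2 → V_6
  V_2 is a fork and V_2 is not conditioned on — no node blocks this path, so it is active.
Path 4: V_4 ← V_3 ← V_2 → V_6
  V_3 is a chain here and V_3 is conditioned on, so the path is blocked at V_3.
Path 5: V_4 → V_7 ← V_2 → V_6
  V_7 is a collider and V_7 is conditioned on, which opens it; V_2 is a fork and V_2 is not conditioned on — no node blocks this path, so it is active.
Because an active path exists, V_4 and V_6 are not d-separated.

No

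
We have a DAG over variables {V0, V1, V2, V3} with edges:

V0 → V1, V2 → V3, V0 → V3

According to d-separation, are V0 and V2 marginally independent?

Yes

Only one path connects V0 and V2:
Path 1: V0 → V3 ← V2
  V3 is a collider here and neither V3 nor any of its descendants is conditioned on, so the collider stays closed — the path is blocked at V3.
All paths are blocked; V0 ⊥ V2 | ∅ holds.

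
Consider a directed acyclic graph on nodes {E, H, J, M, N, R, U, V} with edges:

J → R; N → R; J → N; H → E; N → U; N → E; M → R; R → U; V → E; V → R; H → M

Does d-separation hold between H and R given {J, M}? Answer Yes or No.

Yes

There are 5 undirected paths between H and R; checking each against the conditioning set {J, M}:
Path 1: H → E ← N → R
  E is a collider here and neither E nor any of its descendants is conditioned on, so the collider stays closed — the path is blocked at E.
Path 2: H → E ← N ← J → R
  E is a collider here and neither E nor any of its descendants is conditioned on, so the collider stays closed — the path is blocked at E.
Path 3: H → E ← N → U ← R
  E is a collider here and neither E nor any of its descendants is conditioned on, so the collider stays closed — the path is blocked at E.
Path 4: H → E ← V → R
  E is a collider here and neither E nor any of its descendants is conditioned on, so the collider stays closed — the path is blocked at E.
Path 5: H → M → R
  M is a chain here and M is conditioned on, so the path is blocked at M.
All paths are blocked; H ⊥ R | {J, M} holds.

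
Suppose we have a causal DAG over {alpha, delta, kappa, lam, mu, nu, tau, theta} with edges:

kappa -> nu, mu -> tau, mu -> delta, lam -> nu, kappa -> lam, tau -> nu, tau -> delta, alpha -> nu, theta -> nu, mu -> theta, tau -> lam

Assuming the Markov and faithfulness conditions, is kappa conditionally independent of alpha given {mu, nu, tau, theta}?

No

5 paths connect kappa and alpha; each must be blocked for d-separation to hold:
Path 1: kappa → nu ← alpha
  nu is a collider and nu is conditioned on, which opens it — no node blocks this path, so it is active.
Path 2: kappa → lam → nu ← alpha
  lam is a chain and lam is not conditioned on; nu is a collider and nu is conditioned on, which opens it — no node blocks this path, so it is active.
Path 3: kappa → lam ← tau → nu ← alpha
  tau is a fork here and tau is conditioned on, so the path is blocked at tau.
Path 4: kappa → lam ← tau ← mu → theta → nu ← alpha
  tau is a chain here and tau is conditioned on, so the path is blocked at tau.
Path 5: kappa → lam ← tau → delta ← mu → theta → nu ← alpha
  tau is a fork here and tau is conditioned on, so the path is blocked at tau.
Because an active path exists, kappa and alpha are not d-separated.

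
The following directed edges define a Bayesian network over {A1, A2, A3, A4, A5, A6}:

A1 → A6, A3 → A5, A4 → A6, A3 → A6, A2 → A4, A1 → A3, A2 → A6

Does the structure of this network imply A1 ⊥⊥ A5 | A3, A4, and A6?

We examine all 2 paths between A1 and A5:
Path 1: A1 → A3 → A5
  A3 is a chain here and A3 is conditioned on, so the path is blocked at A3.
Path 2: A1 → A6 ← A3 → A5
  A3 is a fork here and A3 is conditioned on, so the path is blocked at A3.
All paths are blocked; A1 ⊥ A5 | {A3, A4, A6} holds.

Yes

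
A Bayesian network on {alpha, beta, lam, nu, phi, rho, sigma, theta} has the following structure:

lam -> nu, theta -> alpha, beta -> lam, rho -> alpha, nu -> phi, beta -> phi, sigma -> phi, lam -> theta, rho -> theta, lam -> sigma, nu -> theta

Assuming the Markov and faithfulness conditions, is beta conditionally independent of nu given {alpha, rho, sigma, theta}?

No

6 paths connect beta and nu; each must be blocked for d-separation to hold:
  1. beta → phi ← sigma ← lam → theta ← nu — phi:collider[blocks]; sigma:chain[blocks]; lam:fork[open]; theta:collider[open] ⇒ blocked
  2. beta → phi ← sigma ← lam → nu — phi:collider[blocks]; sigma:chain[blocks]; lam:fork[open] ⇒ blocked
  3. beta → phi ← nu — phi:collider[blocks] ⇒ blocked
  4. beta → lam → sigma → phi ← nu — lam:chain[open]; sigma:chain[blocks]; phi:collider[blocks] ⇒ blocked
  5. beta → lam → theta ← nu — lam:chain[open]; theta:collider[open] ⇒ active
  6. beta → lam → nu — lam:chain[open] ⇒ active
Because an active path exists, beta and nu are not d-separated.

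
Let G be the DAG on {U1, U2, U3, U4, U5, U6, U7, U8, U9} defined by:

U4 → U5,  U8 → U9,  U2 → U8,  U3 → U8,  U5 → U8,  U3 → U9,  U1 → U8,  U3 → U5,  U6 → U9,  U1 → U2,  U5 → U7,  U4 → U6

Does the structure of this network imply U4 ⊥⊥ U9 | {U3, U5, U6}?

There are 5 undirected paths between U4 and U9; checking each against the conditioning set {U3, U5, U6}:
Path 1: U4 → U5 ← U3 → U8 → U9
  U3 is a fork here and U3 is conditioned on, so the path is blocked at U3.
Path 2: U4 → U5 ← U3 → U9
  U3 is a fork here and U3 is conditioned on, so the path is blocked at U3.
Path 3: U4 → U5 → U8 ← U3 → U9
  U5 is a chain here and U5 is conditioned on, so the path is blocked at U5.
Path 4: U4 → U5 → U8 → U9
  U5 is a chain here and U5 is conditioned on, so the path is blocked at U5.
Path 5: U4 → U6 → U9
  U6 is a chain here and U6 is conditioned on, so the path is blocked at U6.
Since every path is blocked, d-separation holds.

Yes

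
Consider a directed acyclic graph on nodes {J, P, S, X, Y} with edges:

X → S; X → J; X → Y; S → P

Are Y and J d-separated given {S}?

No

Only one path connects Y and J:
Path 1: Y ← X → J
  X is a fork and X is not conditioned on — no node blocks this path, so it is active.
Since the path Y ← X → J is active, Y and J are not d-separated given {S}.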